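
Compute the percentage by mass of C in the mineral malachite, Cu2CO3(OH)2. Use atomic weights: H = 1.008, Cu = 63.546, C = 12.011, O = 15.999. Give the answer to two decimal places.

M(Cu2CO3(OH)2) = 221.114 g/mol.
C contributes 1 × 12.011 = 12.011 g per mole.
12.011/221.114 = 0.0543 → 5.43%.

5.43 weight percent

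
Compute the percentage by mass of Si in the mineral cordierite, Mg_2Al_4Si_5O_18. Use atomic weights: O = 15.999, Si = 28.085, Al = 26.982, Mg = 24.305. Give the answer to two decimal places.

24.01 mass %

Formula mass = 2·24.305 + 4·26.982 + 5·28.085 + 18·15.999 = 584.945 g/mol, of which 140.425 g is Si.
So Si makes up 140.425/584.945 = 0.2401 of the mass, i.e. 24.01%.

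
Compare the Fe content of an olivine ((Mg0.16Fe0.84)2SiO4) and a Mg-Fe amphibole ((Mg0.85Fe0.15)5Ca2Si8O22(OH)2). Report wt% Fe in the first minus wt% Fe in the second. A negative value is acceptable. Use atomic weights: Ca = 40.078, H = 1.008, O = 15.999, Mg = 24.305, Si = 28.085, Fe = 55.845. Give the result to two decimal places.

Fe in (Mg0.16Fe0.84)2SiO4: molar mass 193.678 g/mol; 1.68×55.845 = 93.820 g → 48.44 wt%.
Fe in (Mg0.85Fe0.15)5Ca2Si8O22(OH)2: molar mass 836.008 g/mol; 0.75×55.845 = 41.884 g → 5.01 wt%.
Difference = 48.44 − 5.01 = 43.43 percentage points.

43.43 percentage points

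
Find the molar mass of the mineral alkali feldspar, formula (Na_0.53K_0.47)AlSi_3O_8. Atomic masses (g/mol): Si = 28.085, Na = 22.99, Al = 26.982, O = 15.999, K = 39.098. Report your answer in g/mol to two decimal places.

269.79 g/mol

Na: 0.53 × 22.99 = 12.1847
K: 0.47 × 39.098 = 18.3761
Al: 1 × 26.982 = 26.9820
Si: 3 × 28.085 = 84.2550
O: 8 × 15.999 = 127.9920
Summing the contributions gives the formula mass.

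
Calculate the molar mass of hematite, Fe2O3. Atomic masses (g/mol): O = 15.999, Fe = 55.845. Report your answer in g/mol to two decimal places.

159.69 g/mol

M = 2*55.845 + 3*15.999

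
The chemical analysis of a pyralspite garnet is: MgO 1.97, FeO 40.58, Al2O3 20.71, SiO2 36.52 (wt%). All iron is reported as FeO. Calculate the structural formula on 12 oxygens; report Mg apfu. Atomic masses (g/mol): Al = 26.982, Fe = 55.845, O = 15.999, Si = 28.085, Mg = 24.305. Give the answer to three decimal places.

1.97 wt% MgO ÷ 40.304 g/mol = 0.04888 mol, giving 0.04888 Mg and 0.04888 O.
40.58 wt% FeO ÷ 71.844 g/mol = 0.56483 mol, giving 0.56483 Fe and 0.56483 O.
20.71 wt% Al2O3 ÷ 101.961 g/mol = 0.20312 mol, giving 0.40624 Al and 0.60936 O.
36.52 wt% SiO2 ÷ 60.083 g/mol = 0.60783 mol, giving 0.60783 Si and 1.21566 O.
Oxygen sums to 2.43873; scaling by 12/2.43873 = 4.92059 puts the formula on 12 O.
Mg: 0.04888 × 4.92059 = 0.241 atoms per formula unit.

0.241 Mg apfu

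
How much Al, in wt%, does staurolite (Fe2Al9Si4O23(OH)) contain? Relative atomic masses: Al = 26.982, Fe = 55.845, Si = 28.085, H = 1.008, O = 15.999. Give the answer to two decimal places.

28.51 wt%

Molar mass of Fe2Al9Si4O23(OH): 2*55.845 + 9*26.982 + 4*28.085 + 24*15.999 + 1*1.008 = 851.852 g/mol.
Mass of Al per formula unit: 9 × 26.982 = 242.838 g.
Weight fraction Al = 242.838 / 851.852 = 0.2851.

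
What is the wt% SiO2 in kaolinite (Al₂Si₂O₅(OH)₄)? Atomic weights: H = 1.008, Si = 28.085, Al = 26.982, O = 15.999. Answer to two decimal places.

Molar mass of Al₂Si₂O₅(OH)₄ = 2×26.982 + 2×28.085 + 9×15.999 + 4×1.008 = 258.157 g/mol.
Each formula unit contains 2 Si, equivalent to 2/1 = 2.0000 mol SiO2.
M(SiO2) = 1×28.085 + 2×15.999 = 60.083 g/mol.
Mass of SiO2 per formula unit = 2.0000 × 60.083 = 120.166 g.
SiO2 wt% = 120.166 / 258.157 × 100 = 46.55%.

46.55 wt%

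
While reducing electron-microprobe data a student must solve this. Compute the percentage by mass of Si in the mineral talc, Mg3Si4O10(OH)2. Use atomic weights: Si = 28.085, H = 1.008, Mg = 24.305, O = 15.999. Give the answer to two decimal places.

29.62 mass %

Molar mass of Mg3Si4O10(OH)2: 3*24.305 + 4*28.085 + 12*15.999 + 2*1.008 = 379.259 g/mol.
Mass of Si per formula unit: 4 × 28.085 = 112.340 g.
Weight fraction Si = 112.340 / 379.259 = 0.2962.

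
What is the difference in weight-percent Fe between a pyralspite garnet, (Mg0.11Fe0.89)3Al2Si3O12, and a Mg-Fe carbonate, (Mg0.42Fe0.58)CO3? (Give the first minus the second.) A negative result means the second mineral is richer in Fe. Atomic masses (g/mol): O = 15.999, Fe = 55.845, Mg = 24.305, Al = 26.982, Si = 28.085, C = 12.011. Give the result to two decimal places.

Fe in (Mg0.11Fe0.89)3Al2Si3O12: molar mass 487.334 g/mol; 2.67×55.845 = 149.106 g → 30.60 wt%.
Fe in (Mg0.42Fe0.58)CO3: molar mass 102.606 g/mol; 0.58×55.845 = 32.390 g → 31.57 wt%.
Difference = 30.60 − 31.57 = -0.97 percentage points.

-0.97 percentage points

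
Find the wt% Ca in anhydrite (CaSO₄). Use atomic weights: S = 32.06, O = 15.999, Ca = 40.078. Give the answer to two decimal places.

Molar mass of CaSO₄: 1·40.078 + 1·32.06 + 4·15.999 = 136.134 g/mol.
Mass of Ca per formula unit: 1 × 40.078 = 40.078 g.
Weight fraction Ca = 40.078 / 136.134 = 0.2944.

29.44 wt%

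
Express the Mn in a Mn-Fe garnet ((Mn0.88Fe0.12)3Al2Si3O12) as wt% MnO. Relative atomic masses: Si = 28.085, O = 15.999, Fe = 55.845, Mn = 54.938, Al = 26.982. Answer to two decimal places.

Formula mass = 495.348 g/mol.
2.64 Mn → 2.6400 mol MnO per formula unit; M(MnO) = 70.937, so MnO mass = 187.274 g.
187.274/495.348 × 100 = 37.81 wt%.

37.81 wt%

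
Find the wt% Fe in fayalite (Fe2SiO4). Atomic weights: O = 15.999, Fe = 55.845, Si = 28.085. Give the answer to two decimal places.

Molar mass of Fe2SiO4: 2×55.845 + 1×28.085 + 4×15.999 = 203.771 g/mol.
Mass of Fe per formula unit: 2 × 55.845 = 111.690 g.
Weight fraction Fe = 111.690 / 203.771 = 0.5481.

54.81 wt%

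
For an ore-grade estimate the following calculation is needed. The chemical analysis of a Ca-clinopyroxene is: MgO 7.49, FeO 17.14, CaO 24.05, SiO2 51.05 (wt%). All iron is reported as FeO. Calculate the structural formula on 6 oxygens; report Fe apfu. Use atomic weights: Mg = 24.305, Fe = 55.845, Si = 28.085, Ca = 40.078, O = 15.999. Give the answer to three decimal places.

0.561 Fe apfu

MgO: 7.49/40.304 = 0.18584 mol → 0.18584 mol Mg, 0.18584 mol O.
FeO: 17.14/71.844 = 0.23857 mol → 0.23857 mol Fe, 0.23857 mol O.
CaO: 24.05/56.077 = 0.42887 mol → 0.42887 mol Ca, 0.42887 mol O.
SiO2: 51.05/60.083 = 0.84966 mol → 0.84966 mol Si, 1.69932 mol O.
Total oxygen = 2.55260 mol. Normalization factor = 6/2.55260 = 2.35054.
Fe per 6 O = 0.23857 × 2.35054 = 0.561.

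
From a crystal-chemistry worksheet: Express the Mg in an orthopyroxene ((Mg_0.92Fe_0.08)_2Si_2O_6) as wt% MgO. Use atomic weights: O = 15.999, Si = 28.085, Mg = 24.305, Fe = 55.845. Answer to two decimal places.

M((Mg_0.92Fe_0.08)_2Si_2O_6) = 205.820 g/mol; M(MgO) = 40.304 g/mol.
Moles MgO per formula unit = 1.84 Mg ÷ 1 = 1.8400.
MgO fraction = (1.8400 × 40.304) / 205.820 = 74.159/205.820 = 0.3603.

36.03 wt%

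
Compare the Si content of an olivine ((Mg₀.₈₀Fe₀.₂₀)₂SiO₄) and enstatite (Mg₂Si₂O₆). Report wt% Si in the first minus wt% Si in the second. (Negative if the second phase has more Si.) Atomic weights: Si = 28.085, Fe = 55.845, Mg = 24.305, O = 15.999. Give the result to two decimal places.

-9.66 percentage points

First mineral: 28.085 g Si in 153.307 g formula = 18.32 wt% Si.
Second mineral: 56.170 g Si in 200.774 g formula = 27.98 wt% Si.
18.32% − 27.98% gives a difference of -9.66 percentage points.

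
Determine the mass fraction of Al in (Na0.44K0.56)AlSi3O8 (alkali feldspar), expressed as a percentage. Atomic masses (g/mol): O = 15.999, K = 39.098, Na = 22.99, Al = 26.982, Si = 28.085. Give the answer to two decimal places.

Molar mass of (Na0.44K0.56)AlSi3O8: 0.44·22.99 + 0.56·39.098 + 1·26.982 + 3·28.085 + 8·15.999 = 271.239 g/mol.
Mass of Al per formula unit: 1 × 26.982 = 26.982 g.
Weight fraction Al = 26.982 / 271.239 = 0.0995.

9.95 weight percent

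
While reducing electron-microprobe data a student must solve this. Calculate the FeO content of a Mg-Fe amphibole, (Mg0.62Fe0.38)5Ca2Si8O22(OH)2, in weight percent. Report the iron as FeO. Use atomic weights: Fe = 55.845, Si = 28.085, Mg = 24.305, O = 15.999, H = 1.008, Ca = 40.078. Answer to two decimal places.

Molar mass of (Mg0.62Fe0.38)5Ca2Si8O22(OH)2 = 3.10*24.305 + 1.90*55.845 + 2*40.078 + 8*28.085 + 24*15.999 + 2*1.008 = 872.279 g/mol.
Each formula unit contains 1.90 Fe, equivalent to 1.90/1 = 1.9000 mol FeO.
M(FeO) = 1×55.845 + 1×15.999 = 71.844 g/mol.
Mass of FeO per formula unit = 1.9000 × 71.844 = 136.504 g.
FeO wt% = 136.504 / 872.279 × 100 = 15.65%.

15.65 wt%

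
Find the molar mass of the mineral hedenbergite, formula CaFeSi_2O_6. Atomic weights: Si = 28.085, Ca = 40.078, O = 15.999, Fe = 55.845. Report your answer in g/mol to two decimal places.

M = 1·40.078 + 1·55.845 + 2·28.085 + 6·15.999

248.09 g/mol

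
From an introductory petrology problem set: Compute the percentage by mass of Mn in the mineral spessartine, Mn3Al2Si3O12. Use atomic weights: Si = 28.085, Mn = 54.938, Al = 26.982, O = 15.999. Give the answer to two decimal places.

Molar mass of Mn3Al2Si3O12: 3×54.938 + 2×26.982 + 3×28.085 + 12×15.999 = 495.021 g/mol.
Mass of Mn per formula unit: 3 × 54.938 = 164.814 g.
Weight fraction Mn = 164.814 / 495.021 = 0.3329.

33.29 mass %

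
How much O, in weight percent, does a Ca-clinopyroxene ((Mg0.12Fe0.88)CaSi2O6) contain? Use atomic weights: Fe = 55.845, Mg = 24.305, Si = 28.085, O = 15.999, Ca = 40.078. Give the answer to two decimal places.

Formula mass = 0.12·24.305 + 0.88·55.845 + 1·40.078 + 2·28.085 + 6·15.999 = 244.302 g/mol, of which 95.994 g is O.
So O makes up 95.994/244.302 = 0.3929 of the mass, i.e. 39.29%.

39.29 weight percent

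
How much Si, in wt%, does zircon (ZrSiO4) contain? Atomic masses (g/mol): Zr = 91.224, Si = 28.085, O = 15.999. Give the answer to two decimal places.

Formula mass = 1×91.224 + 1×28.085 + 4×15.999 = 183.305 g/mol, of which 28.085 g is Si.
So Si makes up 28.085/183.305 = 0.1532 of the mass, i.e. 15.32%.

15.32 wt%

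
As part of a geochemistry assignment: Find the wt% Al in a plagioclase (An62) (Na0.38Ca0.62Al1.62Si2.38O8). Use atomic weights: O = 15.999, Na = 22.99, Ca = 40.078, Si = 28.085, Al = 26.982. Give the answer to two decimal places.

Formula mass = 0.38·22.99 + 0.62·40.078 + 1.62·26.982 + 2.38·28.085 + 8·15.999 = 272.130 g/mol, of which 43.711 g is Al.
So Al makes up 43.711/272.130 = 0.1606 of the mass, i.e. 16.06%.

16.06 mass %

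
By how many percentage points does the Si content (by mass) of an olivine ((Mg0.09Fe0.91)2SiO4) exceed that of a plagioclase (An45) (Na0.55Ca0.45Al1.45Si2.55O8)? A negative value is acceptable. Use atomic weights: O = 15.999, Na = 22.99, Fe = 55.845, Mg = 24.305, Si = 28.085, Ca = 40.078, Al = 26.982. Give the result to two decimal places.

-12.40 percentage points

First mineral: 28.085 g Si in 198.094 g formula = 14.18 wt% Si.
Second mineral: 71.617 g Si in 269.412 g formula = 26.58 wt% Si.
14.18% − 26.58% gives a difference of -12.40 percentage points.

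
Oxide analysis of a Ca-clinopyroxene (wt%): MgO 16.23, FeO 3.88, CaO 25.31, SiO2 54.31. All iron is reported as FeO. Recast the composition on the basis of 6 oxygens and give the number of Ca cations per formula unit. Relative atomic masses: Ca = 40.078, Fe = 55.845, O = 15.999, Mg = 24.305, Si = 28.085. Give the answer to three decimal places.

16.23 wt% MgO ÷ 40.304 g/mol = 0.40269 mol, giving 0.40269 Mg and 0.40269 O.
3.88 wt% FeO ÷ 71.844 g/mol = 0.05401 mol, giving 0.05401 Fe and 0.05401 O.
25.31 wt% CaO ÷ 56.077 g/mol = 0.45134 mol, giving 0.45134 Ca and 0.45134 O.
54.31 wt% SiO2 ÷ 60.083 g/mol = 0.90392 mol, giving 0.90392 Si and 1.80784 O.
Oxygen sums to 2.71588; scaling by 6/2.71588 = 2.20923 puts the formula on 6 O.
Ca: 0.45134 × 2.20923 = 0.997 atoms per formula unit.

0.997 Ca apfu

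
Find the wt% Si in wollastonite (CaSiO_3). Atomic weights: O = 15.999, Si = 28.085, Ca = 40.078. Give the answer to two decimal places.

M(CaSiO_3) = 116.160 g/mol.
Si contributes 1 × 28.085 = 28.085 g per mole.
28.085/116.160 = 0.2418 → 24.18%.

24.18 mass %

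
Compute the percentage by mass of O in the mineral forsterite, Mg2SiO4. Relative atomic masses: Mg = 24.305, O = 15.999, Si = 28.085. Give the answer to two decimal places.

M(Mg2SiO4) = 140.691 g/mol.
O contributes 4 × 15.999 = 63.996 g per mole.
63.996/140.691 = 0.4549 → 45.49%.

45.49 wt%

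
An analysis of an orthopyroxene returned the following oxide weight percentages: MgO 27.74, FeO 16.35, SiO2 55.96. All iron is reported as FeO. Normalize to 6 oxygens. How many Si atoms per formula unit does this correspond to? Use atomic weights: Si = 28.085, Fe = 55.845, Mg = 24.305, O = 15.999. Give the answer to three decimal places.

MgO (M=40.304): mol = 0.68827; Mg = 0.68827, O = 0.68827.
FeO (M=71.844): mol = 0.22758; Fe = 0.22758, O = 0.22758.
SiO2 (M=60.083): mol = 0.93138; Si = 0.93138, O = 1.86276.
ΣO = 2.77861; factor = 6/ΣO = 2.15935.
Si apfu = 0.93138 × 2.15935 = 2.011.

2.011 Si apfu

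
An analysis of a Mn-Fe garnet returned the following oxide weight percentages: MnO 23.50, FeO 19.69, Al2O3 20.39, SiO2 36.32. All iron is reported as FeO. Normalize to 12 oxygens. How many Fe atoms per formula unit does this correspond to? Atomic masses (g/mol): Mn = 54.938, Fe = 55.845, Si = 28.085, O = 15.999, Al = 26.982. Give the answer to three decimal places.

MnO (M=70.937): mol = 0.33128; Mn = 0.33128, O = 0.33128.
FeO (M=71.844): mol = 0.27407; Fe = 0.27407, O = 0.27407.
Al2O3 (M=101.961): mol = 0.19998; Al = 0.39996, O = 0.59994.
SiO2 (M=60.083): mol = 0.60450; Si = 0.60450, O = 1.20900.
ΣO = 2.41429; factor = 12/ΣO = 4.97041.
Fe apfu = 0.27407 × 4.97041 = 1.362.

1.362 Fe apfu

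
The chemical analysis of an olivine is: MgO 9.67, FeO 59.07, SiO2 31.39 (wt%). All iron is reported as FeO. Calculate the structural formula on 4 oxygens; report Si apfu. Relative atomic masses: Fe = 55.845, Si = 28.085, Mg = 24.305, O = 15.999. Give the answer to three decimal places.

9.67 wt% MgO ÷ 40.304 g/mol = 0.23993 mol, giving 0.23993 Mg and 0.23993 O.
59.07 wt% FeO ÷ 71.844 g/mol = 0.82220 mol, giving 0.82220 Fe and 0.82220 O.
31.39 wt% SiO2 ÷ 60.083 g/mol = 0.52244 mol, giving 0.52244 Si and 1.04488 O.
Oxygen sums to 2.10701; scaling by 4/2.10701 = 1.89842 puts the formula on 4 O.
Si: 0.52244 × 1.89842 = 0.992 atoms per formula unit.

0.992 Si apfu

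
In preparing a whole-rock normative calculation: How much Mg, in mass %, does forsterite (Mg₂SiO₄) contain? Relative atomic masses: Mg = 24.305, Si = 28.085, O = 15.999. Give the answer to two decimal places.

34.55 mass %

Formula mass = 2×24.305 + 1×28.085 + 4×15.999 = 140.691 g/mol, of which 48.610 g is Mg.
So Mg makes up 48.610/140.691 = 0.3455 of the mass, i.e. 34.55%.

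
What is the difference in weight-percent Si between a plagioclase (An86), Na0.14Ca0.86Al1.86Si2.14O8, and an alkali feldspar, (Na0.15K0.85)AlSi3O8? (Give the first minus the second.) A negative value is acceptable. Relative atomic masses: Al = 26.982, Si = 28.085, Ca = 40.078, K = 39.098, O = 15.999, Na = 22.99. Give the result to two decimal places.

-8.76 percentage points

First mineral: 60.102 g Si in 275.966 g formula = 21.78 wt% Si.
Second mineral: 84.255 g Si in 275.911 g formula = 30.54 wt% Si.
21.78% − 30.54% gives a difference of -8.76 percentage points.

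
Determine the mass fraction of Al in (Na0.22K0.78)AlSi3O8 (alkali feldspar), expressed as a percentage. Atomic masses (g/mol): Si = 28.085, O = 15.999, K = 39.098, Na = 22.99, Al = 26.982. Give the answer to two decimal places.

9.82 weight percent

Formula mass = 0.22*22.99 + 0.78*39.098 + 1*26.982 + 3*28.085 + 8*15.999 = 274.783 g/mol, of which 26.982 g is Al.
So Al makes up 26.982/274.783 = 0.0982 of the mass, i.e. 9.82%.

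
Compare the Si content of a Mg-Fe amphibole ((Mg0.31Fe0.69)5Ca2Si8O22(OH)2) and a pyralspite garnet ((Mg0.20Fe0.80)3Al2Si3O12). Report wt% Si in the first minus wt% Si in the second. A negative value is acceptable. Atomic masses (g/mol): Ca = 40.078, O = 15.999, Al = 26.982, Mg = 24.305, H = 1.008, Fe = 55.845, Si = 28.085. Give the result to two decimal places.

6.79 percentage points

Si in (Mg0.31Fe0.69)5Ca2Si8O22(OH)2: molar mass 921.166 g/mol; 8×28.085 = 224.680 g → 24.39 wt%.
Si in (Mg0.20Fe0.80)3Al2Si3O12: molar mass 478.818 g/mol; 3×28.085 = 84.255 g → 17.60 wt%.
Difference = 24.39 − 17.60 = 6.79 percentage points.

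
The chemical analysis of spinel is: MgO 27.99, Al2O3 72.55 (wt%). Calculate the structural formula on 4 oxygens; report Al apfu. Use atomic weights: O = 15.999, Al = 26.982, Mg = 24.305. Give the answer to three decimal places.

2.012 Al apfu

27.99 wt% MgO ÷ 40.304 g/mol = 0.69447 mol, giving 0.69447 Mg and 0.69447 O.
72.55 wt% Al2O3 ÷ 101.961 g/mol = 0.71155 mol, giving 1.42310 Al and 2.13465 O.
Oxygen sums to 2.82912; scaling by 4/2.82912 = 1.41387 puts the formula on 4 O.
Al: 1.42310 × 1.41387 = 2.012 atoms per formula unit.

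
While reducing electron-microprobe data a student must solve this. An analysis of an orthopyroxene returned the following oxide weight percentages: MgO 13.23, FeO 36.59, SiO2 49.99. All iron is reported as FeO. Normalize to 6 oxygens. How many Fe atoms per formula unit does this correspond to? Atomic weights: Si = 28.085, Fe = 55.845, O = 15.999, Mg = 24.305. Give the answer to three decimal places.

MgO: 13.23/40.304 = 0.32826 mol → 0.32826 mol Mg, 0.32826 mol O.
FeO: 36.59/71.844 = 0.50930 mol → 0.50930 mol Fe, 0.50930 mol O.
SiO2: 49.99/60.083 = 0.83202 mol → 0.83202 mol Si, 1.66404 mol O.
Total oxygen = 2.50160 mol. Normalization factor = 6/2.50160 = 2.39846.
Fe per 6 O = 0.50930 × 2.39846 = 1.222.

1.222 Fe apfu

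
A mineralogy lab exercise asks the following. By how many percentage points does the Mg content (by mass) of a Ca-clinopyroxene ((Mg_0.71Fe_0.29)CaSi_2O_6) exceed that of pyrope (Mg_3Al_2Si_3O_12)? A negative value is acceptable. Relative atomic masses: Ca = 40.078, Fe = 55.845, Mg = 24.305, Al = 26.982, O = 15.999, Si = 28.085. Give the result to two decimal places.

M((Mg_0.71Fe_0.29)CaSi_2O_6) = 225.694 g/mol, so wt% Mg = 17.257/225.694 × 100 = 7.65%.
M(Mg_3Al_2Si_3O_12) = 403.122 g/mol, so wt% Mg = 72.915/403.122 × 100 = 18.09%.
7.65 − 18.09 = -10.44 pp.

-10.44 percentage points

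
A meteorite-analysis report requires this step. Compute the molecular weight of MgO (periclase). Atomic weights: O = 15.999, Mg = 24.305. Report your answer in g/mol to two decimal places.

The formula mass is the sum 1*24.305 + 1*15.999.

40.30 g/mol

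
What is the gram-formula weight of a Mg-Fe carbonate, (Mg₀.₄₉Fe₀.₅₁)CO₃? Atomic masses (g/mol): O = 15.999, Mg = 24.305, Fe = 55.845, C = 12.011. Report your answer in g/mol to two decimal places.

100.40 g/mol

The formula mass is the sum 0.49×24.305 + 0.51×55.845 + 1×12.011 + 3×15.999.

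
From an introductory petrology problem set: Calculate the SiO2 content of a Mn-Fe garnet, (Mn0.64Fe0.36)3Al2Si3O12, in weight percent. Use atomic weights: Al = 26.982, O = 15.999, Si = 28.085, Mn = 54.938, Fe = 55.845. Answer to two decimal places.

36.34 wt%

Formula mass = 496.001 g/mol.
3 Si → 3.0000 mol SiO2 per formula unit; M(SiO2) = 60.083, so SiO2 mass = 180.249 g.
180.249/496.001 × 100 = 36.34 wt%.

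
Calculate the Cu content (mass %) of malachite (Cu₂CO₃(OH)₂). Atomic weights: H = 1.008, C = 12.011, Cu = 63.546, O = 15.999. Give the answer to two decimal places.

M(Cu₂CO₃(OH)₂) = 221.114 g/mol.
Cu contributes 2 × 63.546 = 127.092 g per mole.
127.092/221.114 = 0.5748 → 57.48%.

57.48 mass %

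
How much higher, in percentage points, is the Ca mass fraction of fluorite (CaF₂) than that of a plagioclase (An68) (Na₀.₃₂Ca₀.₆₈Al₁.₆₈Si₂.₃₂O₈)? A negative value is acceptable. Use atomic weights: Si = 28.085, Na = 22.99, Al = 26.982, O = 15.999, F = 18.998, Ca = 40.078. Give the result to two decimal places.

First mineral: 40.078 g Ca in 78.074 g formula = 51.33 wt% Ca.
Second mineral: 27.253 g Ca in 273.089 g formula = 9.98 wt% Ca.
51.33% − 9.98% gives a difference of 41.35 percentage points.

41.35 percentage points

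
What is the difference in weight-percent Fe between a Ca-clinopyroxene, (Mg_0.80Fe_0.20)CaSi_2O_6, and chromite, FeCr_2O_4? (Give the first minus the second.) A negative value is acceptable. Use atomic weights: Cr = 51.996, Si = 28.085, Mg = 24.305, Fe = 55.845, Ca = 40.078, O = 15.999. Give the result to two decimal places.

-19.94 percentage points

Fe in (Mg_0.80Fe_0.20)CaSi_2O_6: molar mass 222.855 g/mol; 0.20×55.845 = 11.169 g → 5.01 wt%.
Fe in FeCr_2O_4: molar mass 223.833 g/mol; 1×55.845 = 55.845 g → 24.95 wt%.
Difference = 5.01 − 24.95 = -19.94 percentage points.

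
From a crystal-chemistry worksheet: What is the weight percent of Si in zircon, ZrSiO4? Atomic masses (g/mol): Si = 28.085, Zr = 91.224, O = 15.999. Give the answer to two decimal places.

M(ZrSiO4) = 183.305 g/mol.
Si contributes 1 × 28.085 = 28.085 g per mole.
28.085/183.305 = 0.1532 → 15.32%.

15.32 wt%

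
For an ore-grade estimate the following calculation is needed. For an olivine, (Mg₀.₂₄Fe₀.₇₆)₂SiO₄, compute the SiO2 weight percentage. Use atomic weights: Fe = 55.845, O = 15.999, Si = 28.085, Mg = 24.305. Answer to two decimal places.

31.85 wt%

Formula mass = 188.632 g/mol.
1 Si → 1.0000 mol SiO2 per formula unit; M(SiO2) = 60.083, so SiO2 mass = 60.083 g.
60.083/188.632 × 100 = 31.85 wt%.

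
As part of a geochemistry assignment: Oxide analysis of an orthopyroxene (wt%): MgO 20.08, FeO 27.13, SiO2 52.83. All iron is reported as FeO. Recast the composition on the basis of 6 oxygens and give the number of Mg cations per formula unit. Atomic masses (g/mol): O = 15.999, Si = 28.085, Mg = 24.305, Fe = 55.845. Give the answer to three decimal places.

20.08 wt% MgO ÷ 40.304 g/mol = 0.49821 mol, giving 0.49821 Mg and 0.49821 O.
27.13 wt% FeO ÷ 71.844 g/mol = 0.37762 mol, giving 0.37762 Fe and 0.37762 O.
52.83 wt% SiO2 ÷ 60.083 g/mol = 0.87928 mol, giving 0.87928 Si and 1.75856 O.
Oxygen sums to 2.63439; scaling by 6/2.63439 = 2.27757 puts the formula on 6 O.
Mg: 0.49821 × 2.27757 = 1.135 atoms per formula unit.

1.135 Mg apfu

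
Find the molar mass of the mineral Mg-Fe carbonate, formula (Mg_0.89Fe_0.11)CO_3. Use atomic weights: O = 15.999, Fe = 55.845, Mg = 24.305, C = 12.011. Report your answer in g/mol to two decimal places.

87.78 g/mol

The formula mass is the sum 0.89*24.305 + 0.11*55.845 + 1*12.011 + 3*15.999.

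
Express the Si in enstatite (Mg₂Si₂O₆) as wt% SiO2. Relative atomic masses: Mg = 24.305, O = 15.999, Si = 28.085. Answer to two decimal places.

59.85 wt%

M(Mg₂Si₂O₆) = 200.774 g/mol; M(SiO2) = 60.083 g/mol.
Moles SiO2 per formula unit = 2 Si ÷ 1 = 2.0000.
SiO2 fraction = (2.0000 × 60.083) / 200.774 = 120.166/200.774 = 0.5985.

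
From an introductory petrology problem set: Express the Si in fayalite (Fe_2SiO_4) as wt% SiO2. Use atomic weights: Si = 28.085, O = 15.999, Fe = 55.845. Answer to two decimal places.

29.49 wt%

M(Fe_2SiO_4) = 203.771 g/mol; M(SiO2) = 60.083 g/mol.
Moles SiO2 per formula unit = 1 Si ÷ 1 = 1.0000.
SiO2 fraction = (1.0000 × 60.083) / 203.771 = 60.083/203.771 = 0.2949.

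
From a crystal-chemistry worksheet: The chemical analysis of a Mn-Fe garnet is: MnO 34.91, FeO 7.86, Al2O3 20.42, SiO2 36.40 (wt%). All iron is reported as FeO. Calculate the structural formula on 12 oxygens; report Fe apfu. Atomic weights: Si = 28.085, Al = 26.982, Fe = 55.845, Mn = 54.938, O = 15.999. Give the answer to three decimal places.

0.544 Fe apfu

34.91 wt% MnO ÷ 70.937 g/mol = 0.49213 mol, giving 0.49213 Mn and 0.49213 O.
7.86 wt% FeO ÷ 71.844 g/mol = 0.10940 mol, giving 0.10940 Fe and 0.10940 O.
20.42 wt% Al2O3 ÷ 101.961 g/mol = 0.20027 mol, giving 0.40054 Al and 0.60081 O.
36.40 wt% SiO2 ÷ 60.083 g/mol = 0.60583 mol, giving 0.60583 Si and 1.21166 O.
Oxygen sums to 2.41400; scaling by 12/2.41400 = 4.97100 puts the formula on 12 O.
Fe: 0.10940 × 4.97100 = 0.544 atoms per formula unit.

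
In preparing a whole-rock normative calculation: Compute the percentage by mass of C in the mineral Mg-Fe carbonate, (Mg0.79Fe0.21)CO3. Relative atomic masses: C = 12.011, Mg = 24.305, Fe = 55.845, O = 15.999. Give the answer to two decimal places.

M((Mg0.79Fe0.21)CO3) = 90.936 g/mol.
C contributes 1 × 12.011 = 12.011 g per mole.
12.011/90.936 = 0.1321 → 13.21%.

13.21 wt%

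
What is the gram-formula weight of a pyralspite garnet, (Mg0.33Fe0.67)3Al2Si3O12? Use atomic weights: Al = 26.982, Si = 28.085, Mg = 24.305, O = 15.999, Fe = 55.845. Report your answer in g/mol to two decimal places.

M = 0.99×24.305 + 2.01×55.845 + 2×26.982 + 3×28.085 + 12×15.999

466.52 g/mol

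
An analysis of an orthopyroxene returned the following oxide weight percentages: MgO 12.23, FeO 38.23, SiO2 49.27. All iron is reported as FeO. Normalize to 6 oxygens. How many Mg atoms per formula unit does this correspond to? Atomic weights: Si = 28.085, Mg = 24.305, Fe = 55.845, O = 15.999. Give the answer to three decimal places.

0.735 Mg apfu

12.23 wt% MgO ÷ 40.304 g/mol = 0.30344 mol, giving 0.30344 Mg and 0.30344 O.
38.23 wt% FeO ÷ 71.844 g/mol = 0.53213 mol, giving 0.53213 Fe and 0.53213 O.
49.27 wt% SiO2 ÷ 60.083 g/mol = 0.82003 mol, giving 0.82003 Si and 1.64006 O.
Oxygen sums to 2.47563; scaling by 6/2.47563 = 2.42363 puts the formula on 6 O.
Mg: 0.30344 × 2.42363 = 0.735 atoms per formula unit.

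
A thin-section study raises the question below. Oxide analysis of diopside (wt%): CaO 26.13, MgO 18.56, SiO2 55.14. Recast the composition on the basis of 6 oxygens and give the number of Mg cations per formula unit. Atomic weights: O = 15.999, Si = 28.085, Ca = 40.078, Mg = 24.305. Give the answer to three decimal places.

CaO: 26.13/56.077 = 0.46597 mol → 0.46597 mol Ca, 0.46597 mol O.
MgO: 18.56/40.304 = 0.46050 mol → 0.46050 mol Mg, 0.46050 mol O.
SiO2: 55.14/60.083 = 0.91773 mol → 0.91773 mol Si, 1.83546 mol O.
Total oxygen = 2.76193 mol. Normalization factor = 6/2.76193 = 2.17239.
Mg per 6 O = 0.46050 × 2.17239 = 1.000.

1.000 Mg apfu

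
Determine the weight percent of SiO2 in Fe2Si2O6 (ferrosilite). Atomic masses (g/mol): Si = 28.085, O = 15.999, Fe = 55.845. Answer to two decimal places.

Formula mass = 263.854 g/mol.
2 Si → 2.0000 mol SiO2 per formula unit; M(SiO2) = 60.083, so SiO2 mass = 120.166 g.
120.166/263.854 × 100 = 45.54 wt%.

45.54 wt%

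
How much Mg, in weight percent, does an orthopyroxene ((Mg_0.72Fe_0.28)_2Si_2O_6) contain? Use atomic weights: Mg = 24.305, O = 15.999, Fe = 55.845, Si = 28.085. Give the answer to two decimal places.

Molar mass of (Mg_0.72Fe_0.28)_2Si_2O_6: 1.44·24.305 + 0.56·55.845 + 2·28.085 + 6·15.999 = 218.436 g/mol.
Mass of Mg per formula unit: 1.44 × 24.305 = 34.999 g.
Weight fraction Mg = 34.999 / 218.436 = 0.1602.

16.02 weight percent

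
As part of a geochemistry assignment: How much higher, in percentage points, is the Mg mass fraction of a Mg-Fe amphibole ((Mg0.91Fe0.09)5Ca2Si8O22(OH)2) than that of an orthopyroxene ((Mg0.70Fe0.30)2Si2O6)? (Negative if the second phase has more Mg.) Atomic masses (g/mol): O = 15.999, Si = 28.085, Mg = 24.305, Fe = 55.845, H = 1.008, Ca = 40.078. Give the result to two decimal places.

M((Mg0.91Fe0.09)5Ca2Si8O22(OH)2) = 826.546 g/mol, so wt% Mg = 110.588/826.546 × 100 = 13.38%.
M((Mg0.70Fe0.30)2Si2O6) = 219.698 g/mol, so wt% Mg = 34.027/219.698 × 100 = 15.49%.
13.38 − 15.49 = -2.11 pp.

-2.11 percentage points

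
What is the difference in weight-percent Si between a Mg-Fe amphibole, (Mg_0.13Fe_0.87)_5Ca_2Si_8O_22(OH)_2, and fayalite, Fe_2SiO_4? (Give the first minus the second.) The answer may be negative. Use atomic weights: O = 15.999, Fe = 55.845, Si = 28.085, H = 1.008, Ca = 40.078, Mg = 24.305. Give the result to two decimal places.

9.88 percentage points

M((Mg_0.13Fe_0.87)_5Ca_2Si_8O_22(OH)_2) = 949.552 g/mol, so wt% Si = 224.680/949.552 × 100 = 23.66%.
M(Fe_2SiO_4) = 203.771 g/mol, so wt% Si = 28.085/203.771 × 100 = 13.78%.
23.66 − 13.78 = 9.88 pp.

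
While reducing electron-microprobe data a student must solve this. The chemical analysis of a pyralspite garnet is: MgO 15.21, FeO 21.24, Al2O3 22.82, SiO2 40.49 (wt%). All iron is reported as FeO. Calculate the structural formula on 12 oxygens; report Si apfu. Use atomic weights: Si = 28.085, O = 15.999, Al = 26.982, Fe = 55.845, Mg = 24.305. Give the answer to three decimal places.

MgO: 15.21/40.304 = 0.37738 mol → 0.37738 mol Mg, 0.37738 mol O.
FeO: 21.24/71.844 = 0.29564 mol → 0.29564 mol Fe, 0.29564 mol O.
Al2O3: 22.82/101.961 = 0.22381 mol → 0.44762 mol Al, 0.67143 mol O.
SiO2: 40.49/60.083 = 0.67390 mol → 0.67390 mol Si, 1.34780 mol O.
Total oxygen = 2.69225 mol. Normalization factor = 12/2.69225 = 4.45724.
Si per 12 O = 0.67390 × 4.45724 = 3.004.

3.004 Si apfu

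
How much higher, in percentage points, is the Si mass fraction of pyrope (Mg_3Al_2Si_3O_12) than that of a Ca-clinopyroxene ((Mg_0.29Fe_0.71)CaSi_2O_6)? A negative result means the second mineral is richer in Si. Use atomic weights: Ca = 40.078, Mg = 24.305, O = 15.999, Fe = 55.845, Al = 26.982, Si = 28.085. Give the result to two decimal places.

First mineral: 84.255 g Si in 403.122 g formula = 20.90 wt% Si.
Second mineral: 56.170 g Si in 238.940 g formula = 23.51 wt% Si.
20.90% − 23.51% gives a difference of -2.61 percentage points.

-2.61 percentage points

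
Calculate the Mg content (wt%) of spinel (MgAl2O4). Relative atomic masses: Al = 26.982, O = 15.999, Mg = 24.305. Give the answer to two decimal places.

Formula mass = 1×24.305 + 2×26.982 + 4×15.999 = 142.265 g/mol, of which 24.305 g is Mg.
So Mg makes up 24.305/142.265 = 0.1708 of the mass, i.e. 17.08%.

17.08 wt%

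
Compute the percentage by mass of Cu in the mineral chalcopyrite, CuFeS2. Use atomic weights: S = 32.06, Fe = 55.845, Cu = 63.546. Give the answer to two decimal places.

M(CuFeS2) = 183.511 g/mol.
Cu contributes 1 × 63.546 = 63.546 g per mole.
63.546/183.511 = 0.3463 → 34.63%.

34.63 weight percent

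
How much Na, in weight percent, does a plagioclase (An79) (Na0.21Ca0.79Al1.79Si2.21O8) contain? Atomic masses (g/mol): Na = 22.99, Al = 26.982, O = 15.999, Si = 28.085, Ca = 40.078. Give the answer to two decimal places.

M(Na0.21Ca0.79Al1.79Si2.21O8) = 274.847 g/mol.
Na contributes 0.21 × 22.99 = 4.828 g per mole.
4.828/274.847 = 0.0176 → 1.76%.

1.76 weight percent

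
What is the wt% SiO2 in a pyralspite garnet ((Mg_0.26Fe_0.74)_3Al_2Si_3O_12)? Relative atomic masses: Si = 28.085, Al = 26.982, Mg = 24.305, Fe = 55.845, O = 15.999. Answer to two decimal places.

Formula mass = 473.141 g/mol.
3 Si → 3.0000 mol SiO2 per formula unit; M(SiO2) = 60.083, so SiO2 mass = 180.249 g.
180.249/473.141 × 100 = 38.10 wt%.

38.10 wt%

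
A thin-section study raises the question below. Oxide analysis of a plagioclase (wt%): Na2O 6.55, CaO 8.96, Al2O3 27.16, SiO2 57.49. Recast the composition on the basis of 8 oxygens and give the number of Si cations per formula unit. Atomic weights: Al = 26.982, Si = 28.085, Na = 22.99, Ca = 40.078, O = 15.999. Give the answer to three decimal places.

Na2O: 6.55/61.979 = 0.10568 mol → 0.21136 mol Na, 0.10568 mol O.
CaO: 8.96/56.077 = 0.15978 mol → 0.15978 mol Ca, 0.15978 mol O.
Al2O3: 27.16/101.961 = 0.26638 mol → 0.53276 mol Al, 0.79914 mol O.
SiO2: 57.49/60.083 = 0.95684 mol → 0.95684 mol Si, 1.91368 mol O.
Total oxygen = 2.97828 mol. Normalization factor = 8/2.97828 = 2.68611.
Si per 8 O = 0.95684 × 2.68611 = 2.570.

2.570 Si apfu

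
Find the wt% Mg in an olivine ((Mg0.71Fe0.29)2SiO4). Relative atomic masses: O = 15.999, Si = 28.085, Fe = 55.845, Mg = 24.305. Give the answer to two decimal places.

M((Mg0.71Fe0.29)2SiO4) = 158.984 g/mol.
Mg contributes 1.42 × 24.305 = 34.513 g per mole.
34.513/158.984 = 0.2171 → 21.71%.

21.71 mass %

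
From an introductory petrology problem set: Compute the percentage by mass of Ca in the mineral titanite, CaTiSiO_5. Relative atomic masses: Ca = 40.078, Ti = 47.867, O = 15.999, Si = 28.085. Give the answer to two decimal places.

20.45 mass %

M(CaTiSiO_5) = 196.025 g/mol.
Ca contributes 1 × 40.078 = 40.078 g per mole.
40.078/196.025 = 0.2045 → 20.45%.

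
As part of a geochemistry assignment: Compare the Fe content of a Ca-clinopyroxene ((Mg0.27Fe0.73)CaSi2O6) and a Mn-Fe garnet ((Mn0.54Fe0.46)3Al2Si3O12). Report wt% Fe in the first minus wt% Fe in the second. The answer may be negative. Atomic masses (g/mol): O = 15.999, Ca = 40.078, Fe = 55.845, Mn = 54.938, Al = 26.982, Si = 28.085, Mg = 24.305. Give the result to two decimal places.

1.49 percentage points

Fe in (Mg0.27Fe0.73)CaSi2O6: molar mass 239.571 g/mol; 0.73×55.845 = 40.767 g → 17.02 wt%.
Fe in (Mn0.54Fe0.46)3Al2Si3O12: molar mass 496.273 g/mol; 1.38×55.845 = 77.066 g → 15.53 wt%.
Difference = 17.02 − 15.53 = 1.49 percentage points.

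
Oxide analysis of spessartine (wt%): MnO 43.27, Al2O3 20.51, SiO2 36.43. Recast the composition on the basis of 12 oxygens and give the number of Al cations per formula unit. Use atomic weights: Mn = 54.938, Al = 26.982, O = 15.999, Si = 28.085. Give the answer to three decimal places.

MnO: 43.27/70.937 = 0.60998 mol → 0.60998 mol Mn, 0.60998 mol O.
Al2O3: 20.51/101.961 = 0.20116 mol → 0.40232 mol Al, 0.60348 mol O.
SiO2: 36.43/60.083 = 0.60633 mol → 0.60633 mol Si, 1.21266 mol O.
Total oxygen = 2.42612 mol. Normalization factor = 12/2.42612 = 4.94617.
Al per 12 O = 0.40232 × 4.94617 = 1.990.

1.990 Al apfu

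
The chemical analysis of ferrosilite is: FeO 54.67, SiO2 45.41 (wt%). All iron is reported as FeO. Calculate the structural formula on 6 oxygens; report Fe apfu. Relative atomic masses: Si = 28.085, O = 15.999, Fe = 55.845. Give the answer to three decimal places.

2.009 Fe apfu

54.67 wt% FeO ÷ 71.844 g/mol = 0.76095 mol, giving 0.76095 Fe and 0.76095 O.
45.41 wt% SiO2 ÷ 60.083 g/mol = 0.75579 mol, giving 0.75579 Si and 1.51158 O.
Oxygen sums to 2.27253; scaling by 6/2.27253 = 2.64023 puts the formula on 6 O.
Fe: 0.76095 × 2.64023 = 2.009 atoms per formula unit.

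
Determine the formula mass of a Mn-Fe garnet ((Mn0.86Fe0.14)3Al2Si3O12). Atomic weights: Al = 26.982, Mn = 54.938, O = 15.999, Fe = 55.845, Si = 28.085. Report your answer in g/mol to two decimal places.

495.40 g/mol

The formula mass is the sum 2.58*54.938 + 0.42*55.845 + 2*26.982 + 3*28.085 + 12*15.999.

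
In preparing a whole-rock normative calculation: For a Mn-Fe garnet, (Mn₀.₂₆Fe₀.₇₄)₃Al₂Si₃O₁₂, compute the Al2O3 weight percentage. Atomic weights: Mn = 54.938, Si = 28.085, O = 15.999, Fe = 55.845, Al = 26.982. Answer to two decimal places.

20.51 wt%

Molar mass of (Mn₀.₂₆Fe₀.₇₄)₃Al₂Si₃O₁₂ = 0.78·54.938 + 2.22·55.845 + 2·26.982 + 3·28.085 + 12·15.999 = 497.035 g/mol.
Each formula unit contains 2 Al, equivalent to 2/2 = 1.0000 mol Al2O3.
M(Al2O3) = 2×26.982 + 3×15.999 = 101.961 g/mol.
Mass of Al2O3 per formula unit = 1.0000 × 101.961 = 101.961 g.
Al2O3 wt% = 101.961 / 497.035 × 100 = 20.51%.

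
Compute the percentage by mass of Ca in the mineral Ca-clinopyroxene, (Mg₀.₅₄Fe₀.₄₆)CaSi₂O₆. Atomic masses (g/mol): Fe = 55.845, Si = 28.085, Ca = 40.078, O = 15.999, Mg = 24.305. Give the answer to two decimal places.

17.35 mass %

Molar mass of (Mg₀.₅₄Fe₀.₄₆)CaSi₂O₆: 0.54*24.305 + 0.46*55.845 + 1*40.078 + 2*28.085 + 6*15.999 = 231.055 g/mol.
Mass of Ca per formula unit: 1 × 40.078 = 40.078 g.
Weight fraction Ca = 40.078 / 231.055 = 0.1735.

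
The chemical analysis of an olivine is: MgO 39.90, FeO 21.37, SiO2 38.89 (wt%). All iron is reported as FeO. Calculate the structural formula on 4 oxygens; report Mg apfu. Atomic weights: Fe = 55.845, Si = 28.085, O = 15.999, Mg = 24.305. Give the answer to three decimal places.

MgO (M=40.304): mol = 0.98998; Mg = 0.98998, O = 0.98998.
FeO (M=71.844): mol = 0.29745; Fe = 0.29745, O = 0.29745.
SiO2 (M=60.083): mol = 0.64727; Si = 0.64727, O = 1.29454.
ΣO = 2.58197; factor = 4/ΣO = 1.54920.
Mg apfu = 0.98998 × 1.54920 = 1.534.

1.534 Mg apfu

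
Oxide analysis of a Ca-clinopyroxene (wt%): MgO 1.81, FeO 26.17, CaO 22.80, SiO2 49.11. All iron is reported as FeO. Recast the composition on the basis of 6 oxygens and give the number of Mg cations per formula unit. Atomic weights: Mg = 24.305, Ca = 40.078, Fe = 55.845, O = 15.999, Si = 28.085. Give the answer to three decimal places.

0.110 Mg apfu

MgO (M=40.304): mol = 0.04491; Mg = 0.04491, O = 0.04491.
FeO (M=71.844): mol = 0.36426; Fe = 0.36426, O = 0.36426.
CaO (M=56.077): mol = 0.40658; Ca = 0.40658, O = 0.40658.
SiO2 (M=60.083): mol = 0.81737; Si = 0.81737, O = 1.63474.
ΣO = 2.45049; factor = 6/ΣO = 2.44849.
Mg apfu = 0.04491 × 2.44849 = 0.110.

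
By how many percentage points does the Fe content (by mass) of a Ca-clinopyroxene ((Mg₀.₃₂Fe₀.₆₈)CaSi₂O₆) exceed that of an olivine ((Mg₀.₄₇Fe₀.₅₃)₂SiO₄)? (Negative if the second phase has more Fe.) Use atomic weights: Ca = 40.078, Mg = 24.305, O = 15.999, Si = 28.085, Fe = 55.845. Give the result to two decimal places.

-18.04 percentage points

M((Mg₀.₃₂Fe₀.₆₈)CaSi₂O₆) = 237.994 g/mol, so wt% Fe = 37.975/237.994 × 100 = 15.96%.
M((Mg₀.₄₇Fe₀.₅₃)₂SiO₄) = 174.123 g/mol, so wt% Fe = 59.196/174.123 × 100 = 34.00%.
15.96 − 34.00 = -18.04 pp.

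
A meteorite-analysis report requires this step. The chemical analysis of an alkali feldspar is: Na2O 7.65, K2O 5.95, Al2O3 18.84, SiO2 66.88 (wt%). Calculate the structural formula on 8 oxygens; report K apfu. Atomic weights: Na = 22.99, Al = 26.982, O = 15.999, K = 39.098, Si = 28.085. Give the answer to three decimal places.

0.341 K apfu

Na2O: 7.65/61.979 = 0.12343 mol → 0.24686 mol Na, 0.12343 mol O.
K2O: 5.95/94.195 = 0.06317 mol → 0.12634 mol K, 0.06317 mol O.
Al2O3: 18.84/101.961 = 0.18478 mol → 0.36956 mol Al, 0.55434 mol O.
SiO2: 66.88/60.083 = 1.11313 mol → 1.11313 mol Si, 2.22626 mol O.
Total oxygen = 2.96720 mol. Normalization factor = 8/2.96720 = 2.69614.
K per 8 O = 0.12634 × 2.69614 = 0.341.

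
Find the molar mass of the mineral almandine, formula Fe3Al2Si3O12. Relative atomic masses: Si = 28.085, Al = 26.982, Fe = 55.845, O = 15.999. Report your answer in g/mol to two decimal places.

497.74 g/mol

The formula mass is the sum 3(55.845) + 2(26.982) + 3(28.085) + 12(15.999).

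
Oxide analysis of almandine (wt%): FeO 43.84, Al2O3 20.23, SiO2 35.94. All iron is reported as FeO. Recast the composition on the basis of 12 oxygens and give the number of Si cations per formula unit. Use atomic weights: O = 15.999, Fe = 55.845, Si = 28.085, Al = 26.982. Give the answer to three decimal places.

FeO (M=71.844): mol = 0.61021; Fe = 0.61021, O = 0.61021.
Al2O3 (M=101.961): mol = 0.19841; Al = 0.39682, O = 0.59523.
SiO2 (M=60.083): mol = 0.59817; Si = 0.59817, O = 1.19634.
ΣO = 2.40178; factor = 12/ΣO = 4.99629.
Si apfu = 0.59817 × 4.99629 = 2.989.

2.989 Si apfu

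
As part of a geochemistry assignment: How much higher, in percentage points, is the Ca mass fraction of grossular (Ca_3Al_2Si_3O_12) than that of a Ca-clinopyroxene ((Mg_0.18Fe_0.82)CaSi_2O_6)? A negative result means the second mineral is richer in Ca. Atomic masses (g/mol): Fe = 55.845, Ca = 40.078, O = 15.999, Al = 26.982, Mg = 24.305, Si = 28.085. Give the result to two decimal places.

First mineral: 120.234 g Ca in 450.441 g formula = 26.69 wt% Ca.
Second mineral: 40.078 g Ca in 242.410 g formula = 16.53 wt% Ca.
26.69% − 16.53% gives a difference of 10.16 percentage points.

10.16 percentage points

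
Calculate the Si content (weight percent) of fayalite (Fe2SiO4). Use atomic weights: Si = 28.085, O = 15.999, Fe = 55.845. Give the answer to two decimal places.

M(Fe2SiO4) = 203.771 g/mol.
Si contributes 1 × 28.085 = 28.085 g per mole.
28.085/203.771 = 0.1378 → 13.78%.

13.78 weight percent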